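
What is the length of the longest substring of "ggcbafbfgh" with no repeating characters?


Input: "ggcbafbfgh"
Sliding window (track last position of each char):
  Position 0 ('g'): window [0,0] length 1 -- new best
  Position 1 ('g'): repeat (last at 0), move window start to 1
  Position 1 ('g'): window [1,1] length 1
  Position 2 ('c'): window [1,2] length 2 -- new best
  Position 3 ('b'): window [1,3] length 3 -- new best
  Position 4 ('a'): window [1,4] length 4 -- new best
  Position 5 ('f'): window [1,5] length 5 -- new best
  Position 6 ('b'): repeat (last at 3), move window start to 4
  Position 6 ('b'): window [4,6] length 3
  Position 7 ('f'): repeat (last at 5), move window start to 6
  Position 7 ('f'): window [6,7] length 2
  Position 8 ('g'): window [6,8] length 3
  Position 9 ('h'): window [6,9] length 4
Longest substring with no repeats: "gcbaf" with length 5

5


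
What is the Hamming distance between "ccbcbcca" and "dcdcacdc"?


Comparing "ccbcbcca" and "dcdcacdc" position by position:
  Position 0: 'c' vs 'd' => differ
  Position 1: 'c' vs 'c' => same
  Position 2: 'b' vs 'd' => differ
  Position 3: 'c' vs 'c' => same
  Position 4: 'b' vs 'a' => differ
  Position 5: 'c' vs 'c' => same
  Position 6: 'c' vs 'd' => differ
  Position 7: 'a' vs 'c' => differ
Total differences (Hamming distance): 5

5


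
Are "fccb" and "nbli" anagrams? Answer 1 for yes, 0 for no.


Strings: "fccb", "nbli"
Sorted first:  bccf
Sorted second: biln
Differ at position 1: 'c' vs 'i' => not anagrams

0


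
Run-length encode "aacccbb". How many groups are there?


Input: aacccbb
Scanning for consecutive runs:
  Group 1: 'a' x 2 (positions 0-1)
  Group 2: 'c' x 3 (positions 2-4)
  Group 3: 'b' x 2 (positions 5-6)
Total groups: 3

3


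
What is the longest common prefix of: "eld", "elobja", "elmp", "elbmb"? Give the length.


Words: eld, elobja, elmp, elbmb
  Position 0: all 'e' => match
  Position 1: all 'l' => match
  Position 2: ('d', 'o', 'm', 'b') => mismatch, stop
LCP = "el" (length 2)

2


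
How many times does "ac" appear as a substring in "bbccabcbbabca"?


Searching for "ac" in "bbccabcbbabca"
Scanning each position:
  Position 0: "bb" => no
  Position 1: "bc" => no
  Position 2: "cc" => no
  Position 3: "ca" => no
  Position 4: "ab" => no
  Position 5: "bc" => no
  Position 6: "cb" => no
  Position 7: "bb" => no
  Position 8: "ba" => no
  Position 9: "ab" => no
  Position 10: "bc" => no
  Position 11: "ca" => no
Total occurrences: 0

0


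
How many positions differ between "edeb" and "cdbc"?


Comparing "edeb" and "cdbc" position by position:
  Position 0: 'e' vs 'c' => DIFFER
  Position 1: 'd' vs 'd' => same
  Position 2: 'e' vs 'b' => DIFFER
  Position 3: 'b' vs 'c' => DIFFER
Positions that differ: 3

3


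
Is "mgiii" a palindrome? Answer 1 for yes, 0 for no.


Input: mgiii
Reversed: iiigm
  Compare pos 0 ('m') with pos 4 ('i'): MISMATCH
  Compare pos 1 ('g') with pos 3 ('i'): MISMATCH
Result: not a palindrome

0


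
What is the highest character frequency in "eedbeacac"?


Input: eedbeacac
Character counts:
  'a': 2
  'b': 1
  'c': 2
  'd': 1
  'e': 3
Maximum frequency: 3

3


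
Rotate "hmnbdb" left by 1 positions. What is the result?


Input: "hmnbdb", rotate left by 1
First 1 characters: "h"
Remaining characters: "mnbdb"
Concatenate remaining + first: "mnbdb" + "h" = "mnbdbh"

mnbdbh


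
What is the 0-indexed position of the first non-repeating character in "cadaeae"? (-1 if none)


Input: cadaeae
Character frequencies:
  'a': 3
  'c': 1
  'd': 1
  'e': 2
Scanning left to right for freq == 1:
  Position 0 ('c'): unique! => answer = 0

0


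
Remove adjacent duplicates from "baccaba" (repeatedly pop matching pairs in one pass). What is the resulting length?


Input: baccaba
Stack-based adjacent duplicate removal:
  Read 'b': push. Stack: b
  Read 'a': push. Stack: ba
  Read 'c': push. Stack: bac
  Read 'c': matches stack top 'c' => pop. Stack: ba
  Read 'a': matches stack top 'a' => pop. Stack: b
  Read 'b': matches stack top 'b' => pop. Stack: (empty)
  Read 'a': push. Stack: a
Final stack: "a" (length 1)

1


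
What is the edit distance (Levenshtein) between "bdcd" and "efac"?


Computing edit distance: "bdcd" -> "efac"
DP table:
           e    f    a    c
      0    1    2    3    4
  b   1    1    2    3    4
  d   2    2    2    3    4
  c   3    3    3    3    3
  d   4    4    4    4    4
Edit distance = dp[4][4] = 4

4


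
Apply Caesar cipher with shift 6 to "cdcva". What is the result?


Caesar cipher: shift "cdcva" by 6
  'c' (pos 2) + 6 = pos 8 = 'i'
  'd' (pos 3) + 6 = pos 9 = 'j'
  'c' (pos 2) + 6 = pos 8 = 'i'
  'v' (pos 21) + 6 = pos 1 = 'b'
  'a' (pos 0) + 6 = pos 6 = 'g'
Result: ijibg

ijibg


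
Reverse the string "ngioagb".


Input: ngioagb
Reading characters right to left:
  Position 6: 'b'
  Position 5: 'g'
  Position 4: 'a'
  Position 3: 'o'
  Position 2: 'i'
  Position 1: 'g'
  Position 0: 'n'
Reversed: bgaoign

bgaoign


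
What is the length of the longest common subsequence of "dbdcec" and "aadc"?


LCS of "dbdcec" and "aadc"
DP table:
           a    a    d    c
      0    0    0    0    0
  d   0    0    0    1    1
  b   0    0    0    1    1
  d   0    0    0    1    1
  c   0    0    0    1    2
  e   0    0    0    1    2
  c   0    0    0    1    2
LCS length = dp[6][4] = 2

2


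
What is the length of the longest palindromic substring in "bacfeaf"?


Input: "bacfeaf"
Checking substrings for palindromes:
  No multi-char palindromic substrings found
Longest palindromic substring: "b" with length 1

1


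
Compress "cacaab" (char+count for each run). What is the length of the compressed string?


Input: cacaab
Runs:
  'c' x 1 => "c1"
  'a' x 1 => "a1"
  'c' x 1 => "c1"
  'a' x 2 => "a2"
  'b' x 1 => "b1"
Compressed: "c1a1c1a2b1"
Compressed length: 10

10


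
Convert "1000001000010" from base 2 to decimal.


Input: "1000001000010" in base 2
Positional expansion:
  Digit '1' (value 1) x 2^12 = 4096
  Digit '0' (value 0) x 2^11 = 0
  Digit '0' (value 0) x 2^10 = 0
  Digit '0' (value 0) x 2^9 = 0
  Digit '0' (value 0) x 2^8 = 0
  Digit '0' (value 0) x 2^7 = 0
  Digit '1' (value 1) x 2^6 = 64
  Digit '0' (value 0) x 2^5 = 0
  Digit '0' (value 0) x 2^4 = 0
  Digit '0' (value 0) x 2^3 = 0
  Digit '0' (value 0) x 2^2 = 0
  Digit '1' (value 1) x 2^1 = 2
  Digit '0' (value 0) x 2^0 = 0
Sum = 4162

4162


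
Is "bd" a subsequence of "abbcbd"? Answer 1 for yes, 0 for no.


Check if "bd" is a subsequence of "abbcbd"
Greedy scan:
  Position 0 ('a'): no match needed
  Position 1 ('b'): matches sub[0] = 'b'
  Position 2 ('b'): no match needed
  Position 3 ('c'): no match needed
  Position 4 ('b'): no match needed
  Position 5 ('d'): matches sub[1] = 'd'
All 2 characters matched => is a subsequence

1


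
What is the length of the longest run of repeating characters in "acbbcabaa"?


Input: "acbbcabaa"
Scanning for longest run:
  Position 1 ('c'): new char, reset run to 1
  Position 2 ('b'): new char, reset run to 1
  Position 3 ('b'): continues run of 'b', length=2
  Position 4 ('c'): new char, reset run to 1
  Position 5 ('a'): new char, reset run to 1
  Position 6 ('b'): new char, reset run to 1
  Position 7 ('a'): new char, reset run to 1
  Position 8 ('a'): continues run of 'a', length=2
Longest run: 'b' with length 2

2


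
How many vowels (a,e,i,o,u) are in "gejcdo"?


Input: gejcdo
Checking each character:
  'g' at position 0: consonant
  'e' at position 1: vowel (running total: 1)
  'j' at position 2: consonant
  'c' at position 3: consonant
  'd' at position 4: consonant
  'o' at position 5: vowel (running total: 2)
Total vowels: 2

2


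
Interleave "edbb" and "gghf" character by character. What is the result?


Interleaving "edbb" and "gghf":
  Position 0: 'e' from first, 'g' from second => "eg"
  Position 1: 'd' from first, 'g' from second => "dg"
  Position 2: 'b' from first, 'h' from second => "bh"
  Position 3: 'b' from first, 'f' from second => "bf"
Result: egdgbhbf

egdgbhbf


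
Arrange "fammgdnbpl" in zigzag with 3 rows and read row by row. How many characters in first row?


Zigzag "fammgdnbpl" into 3 rows:
Placing characters:
  'f' => row 0
  'a' => row 1
  'm' => row 2
  'm' => row 1
  'g' => row 0
  'd' => row 1
  'n' => row 2
  'b' => row 1
  'p' => row 0
  'l' => row 1
Rows:
  Row 0: "fgp"
  Row 1: "amdbl"
  Row 2: "mn"
First row length: 3

3


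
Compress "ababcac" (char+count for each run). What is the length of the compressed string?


Input: ababcac
Runs:
  'a' x 1 => "a1"
  'b' x 1 => "b1"
  'a' x 1 => "a1"
  'b' x 1 => "b1"
  'c' x 1 => "c1"
  'a' x 1 => "a1"
  'c' x 1 => "c1"
Compressed: "a1b1a1b1c1a1c1"
Compressed length: 14

14


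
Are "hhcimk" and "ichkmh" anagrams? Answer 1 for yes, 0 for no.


Strings: "hhcimk", "ichkmh"
Sorted first:  chhikm
Sorted second: chhikm
Sorted forms match => anagrams

1


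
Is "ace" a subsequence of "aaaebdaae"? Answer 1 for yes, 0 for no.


Check if "ace" is a subsequence of "aaaebdaae"
Greedy scan:
  Position 0 ('a'): matches sub[0] = 'a'
  Position 1 ('a'): no match needed
  Position 2 ('a'): no match needed
  Position 3 ('e'): no match needed
  Position 4 ('b'): no match needed
  Position 5 ('d'): no match needed
  Position 6 ('a'): no match needed
  Position 7 ('a'): no match needed
  Position 8 ('e'): no match needed
Only matched 1/3 characters => not a subsequence

0


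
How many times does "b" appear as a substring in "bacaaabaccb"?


Searching for "b" in "bacaaabaccb"
Scanning each position:
  Position 0: "b" => MATCH
  Position 1: "a" => no
  Position 2: "c" => no
  Position 3: "a" => no
  Position 4: "a" => no
  Position 5: "a" => no
  Position 6: "b" => MATCH
  Position 7: "a" => no
  Position 8: "c" => no
  Position 9: "c" => no
  Position 10: "b" => MATCH
Total occurrences: 3

3


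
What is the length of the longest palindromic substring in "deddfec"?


Input: "deddfec"
Checking substrings for palindromes:
  [0:3] "ded" (len 3) => palindrome
  [2:4] "dd" (len 2) => palindrome
Longest palindromic substring: "ded" with length 3

3


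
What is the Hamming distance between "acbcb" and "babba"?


Comparing "acbcb" and "babba" position by position:
  Position 0: 'a' vs 'b' => differ
  Position 1: 'c' vs 'a' => differ
  Position 2: 'b' vs 'b' => same
  Position 3: 'c' vs 'b' => differ
  Position 4: 'b' vs 'a' => differ
Total differences (Hamming distance): 4

4


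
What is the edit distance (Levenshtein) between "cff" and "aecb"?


Computing edit distance: "cff" -> "aecb"
DP table:
           a    e    c    b
      0    1    2    3    4
  c   1    1    2    2    3
  f   2    2    2    3    3
  f   3    3    3    3    4
Edit distance = dp[3][4] = 4

4


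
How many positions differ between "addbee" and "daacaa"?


Comparing "addbee" and "daacaa" position by position:
  Position 0: 'a' vs 'd' => DIFFER
  Position 1: 'd' vs 'a' => DIFFER
  Position 2: 'd' vs 'a' => DIFFER
  Position 3: 'b' vs 'c' => DIFFER
  Position 4: 'e' vs 'a' => DIFFER
  Position 5: 'e' vs 'a' => DIFFER
Positions that differ: 6

6


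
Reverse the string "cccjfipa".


Input: cccjfipa
Reading characters right to left:
  Position 7: 'a'
  Position 6: 'p'
  Position 5: 'i'
  Position 4: 'f'
  Position 3: 'j'
  Position 2: 'c'
  Position 1: 'c'
  Position 0: 'c'
Reversed: apifjccc

apifjccc


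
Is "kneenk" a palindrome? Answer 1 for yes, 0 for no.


Input: kneenk
Reversed: kneenk
  Compare pos 0 ('k') with pos 5 ('k'): match
  Compare pos 1 ('n') with pos 4 ('n'): match
  Compare pos 2 ('e') with pos 3 ('e'): match
Result: palindrome

1


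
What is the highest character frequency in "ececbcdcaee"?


Input: ececbcdcaee
Character counts:
  'a': 1
  'b': 1
  'c': 4
  'd': 1
  'e': 4
Maximum frequency: 4

4


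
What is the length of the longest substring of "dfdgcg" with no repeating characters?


Input: "dfdgcg"
Sliding window (track last position of each char):
  Position 0 ('d'): window [0,0] length 1 -- new best
  Position 1 ('f'): window [0,1] length 2 -- new best
  Position 2 ('d'): repeat (last at 0), move window start to 1
  Position 2 ('d'): window [1,2] length 2
  Position 3 ('g'): window [1,3] length 3 -- new best
  Position 4 ('c'): window [1,4] length 4 -- new best
  Position 5 ('g'): repeat (last at 3), move window start to 4
  Position 5 ('g'): window [4,5] length 2
Longest substring with no repeats: "fdgc" with length 4

4


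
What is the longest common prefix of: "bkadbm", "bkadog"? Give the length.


Words: bkadbm, bkadog
  Position 0: all 'b' => match
  Position 1: all 'k' => match
  Position 2: all 'a' => match
  Position 3: all 'd' => match
  Position 4: ('b', 'o') => mismatch, stop
LCP = "bkad" (length 4)

4


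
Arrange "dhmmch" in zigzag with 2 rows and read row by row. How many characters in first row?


Zigzag "dhmmch" into 2 rows:
Placing characters:
  'd' => row 0
  'h' => row 1
  'm' => row 0
  'm' => row 1
  'c' => row 0
  'h' => row 1
Rows:
  Row 0: "dmc"
  Row 1: "hmh"
First row length: 3

3


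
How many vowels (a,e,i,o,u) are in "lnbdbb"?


Input: lnbdbb
Checking each character:
  'l' at position 0: consonant
  'n' at position 1: consonant
  'b' at position 2: consonant
  'd' at position 3: consonant
  'b' at position 4: consonant
  'b' at position 5: consonant
Total vowels: 0

0


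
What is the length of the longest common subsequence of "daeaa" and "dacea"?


LCS of "daeaa" and "dacea"
DP table:
           d    a    c    e    a
      0    0    0    0    0    0
  d   0    1    1    1    1    1
  a   0    1    2    2    2    2
  e   0    1    2    2    3    3
  a   0    1    2    2    3    4
  a   0    1    2    2    3    4
LCS length = dp[5][5] = 4

4


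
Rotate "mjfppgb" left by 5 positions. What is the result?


Input: "mjfppgb", rotate left by 5
First 5 characters: "mjfpp"
Remaining characters: "gb"
Concatenate remaining + first: "gb" + "mjfpp" = "gbmjfpp"

gbmjfpp


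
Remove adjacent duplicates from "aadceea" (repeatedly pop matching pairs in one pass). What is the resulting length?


Input: aadceea
Stack-based adjacent duplicate removal:
  Read 'a': push. Stack: a
  Read 'a': matches stack top 'a' => pop. Stack: (empty)
  Read 'd': push. Stack: d
  Read 'c': push. Stack: dc
  Read 'e': push. Stack: dce
  Read 'e': matches stack top 'e' => pop. Stack: dc
  Read 'a': push. Stack: dca
Final stack: "dca" (length 3)

3


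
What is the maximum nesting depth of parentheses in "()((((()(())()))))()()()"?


Input: "()((((()(())()))))()()()"
Tracking depth:
  Position 0 '(': depth becomes 1
  Position 1 ')': depth becomes 0
  Position 2 '(': depth becomes 1
  Position 3 '(': depth becomes 2
  Position 4 '(': depth becomes 3
  Position 5 '(': depth becomes 4
  Position 6 '(': depth becomes 5
  Position 7 ')': depth becomes 4
  Position 8 '(': depth becomes 5
  Position 9 '(': depth becomes 6
  Position 10 ')': depth becomes 5
  Position 11 ')': depth becomes 4
  Position 12 '(': depth becomes 5
  Position 13 ')': depth becomes 4
  Position 14 ')': depth becomes 3
  Position 15 ')': depth becomes 2
  Position 16 ')': depth becomes 1
  Position 17 ')': depth becomes 0
  Position 18 '(': depth becomes 1
  Position 19 ')': depth becomes 0
  Position 20 '(': depth becomes 1
  Position 21 ')': depth becomes 0
  Position 22 '(': depth becomes 1
  Position 23 ')': depth becomes 0
Maximum depth reached: 6

6


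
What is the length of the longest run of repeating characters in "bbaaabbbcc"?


Input: "bbaaabbbcc"
Scanning for longest run:
  Position 1 ('b'): continues run of 'b', length=2
  Position 2 ('a'): new char, reset run to 1
  Position 3 ('a'): continues run of 'a', length=2
  Position 4 ('a'): continues run of 'a', length=3
  Position 5 ('b'): new char, reset run to 1
  Position 6 ('b'): continues run of 'b', length=2
  Position 7 ('b'): continues run of 'b', length=3
  Position 8 ('c'): new char, reset run to 1
  Position 9 ('c'): continues run of 'c', length=2
Longest run: 'a' with length 3

3


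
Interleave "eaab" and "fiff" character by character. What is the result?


Interleaving "eaab" and "fiff":
  Position 0: 'e' from first, 'f' from second => "ef"
  Position 1: 'a' from first, 'i' from second => "ai"
  Position 2: 'a' from first, 'f' from second => "af"
  Position 3: 'b' from first, 'f' from second => "bf"
Result: efaiafbf

efaiafbf


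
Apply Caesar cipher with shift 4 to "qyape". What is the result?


Caesar cipher: shift "qyape" by 4
  'q' (pos 16) + 4 = pos 20 = 'u'
  'y' (pos 24) + 4 = pos 2 = 'c'
  'a' (pos 0) + 4 = pos 4 = 'e'
  'p' (pos 15) + 4 = pos 19 = 't'
  'e' (pos 4) + 4 = pos 8 = 'i'
Result: uceti

uceti


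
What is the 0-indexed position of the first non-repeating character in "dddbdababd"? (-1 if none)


Input: dddbdababd
Character frequencies:
  'a': 2
  'b': 3
  'd': 5
Scanning left to right for freq == 1:
  Position 0 ('d'): freq=5, skip
  Position 1 ('d'): freq=5, skip
  Position 2 ('d'): freq=5, skip
  Position 3 ('b'): freq=3, skip
  Position 4 ('d'): freq=5, skip
  Position 5 ('a'): freq=2, skip
  Position 6 ('b'): freq=3, skip
  Position 7 ('a'): freq=2, skip
  Position 8 ('b'): freq=3, skip
  Position 9 ('d'): freq=5, skip
  No unique character found => answer = -1

-1


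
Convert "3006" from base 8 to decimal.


Input: "3006" in base 8
Positional expansion:
  Digit '3' (value 3) x 8^3 = 1536
  Digit '0' (value 0) x 8^2 = 0
  Digit '0' (value 0) x 8^1 = 0
  Digit '6' (value 6) x 8^0 = 6
Sum = 1542

1542


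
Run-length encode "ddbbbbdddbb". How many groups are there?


Input: ddbbbbdddbb
Scanning for consecutive runs:
  Group 1: 'd' x 2 (positions 0-1)
  Group 2: 'b' x 4 (positions 2-5)
  Group 3: 'd' x 3 (positions 6-8)
  Group 4: 'b' x 2 (positions 9-10)
Total groups: 4

4


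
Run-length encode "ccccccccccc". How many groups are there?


Input: ccccccccccc
Scanning for consecutive runs:
  Group 1: 'c' x 11 (positions 0-10)
Total groups: 1

1


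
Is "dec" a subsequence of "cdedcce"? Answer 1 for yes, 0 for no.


Check if "dec" is a subsequence of "cdedcce"
Greedy scan:
  Position 0 ('c'): no match needed
  Position 1 ('d'): matches sub[0] = 'd'
  Position 2 ('e'): matches sub[1] = 'e'
  Position 3 ('d'): no match needed
  Position 4 ('c'): matches sub[2] = 'c'
  Position 5 ('c'): no match needed
  Position 6 ('e'): no match needed
All 3 characters matched => is a subsequence

1


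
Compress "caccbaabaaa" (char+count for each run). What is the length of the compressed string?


Input: caccbaabaaa
Runs:
  'c' x 1 => "c1"
  'a' x 1 => "a1"
  'c' x 2 => "c2"
  'b' x 1 => "b1"
  'a' x 2 => "a2"
  'b' x 1 => "b1"
  'a' x 3 => "a3"
Compressed: "c1a1c2b1a2b1a3"
Compressed length: 14

14


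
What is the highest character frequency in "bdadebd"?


Input: bdadebd
Character counts:
  'a': 1
  'b': 2
  'd': 3
  'e': 1
Maximum frequency: 3

3


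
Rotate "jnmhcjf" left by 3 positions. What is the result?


Input: "jnmhcjf", rotate left by 3
First 3 characters: "jnm"
Remaining characters: "hcjf"
Concatenate remaining + first: "hcjf" + "jnm" = "hcjfjnm"

hcjfjnm


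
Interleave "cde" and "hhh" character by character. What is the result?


Interleaving "cde" and "hhh":
  Position 0: 'c' from first, 'h' from second => "ch"
  Position 1: 'd' from first, 'h' from second => "dh"
  Position 2: 'e' from first, 'h' from second => "eh"
Result: chdheh

chdheh


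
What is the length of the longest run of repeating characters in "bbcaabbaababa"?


Input: "bbcaabbaababa"
Scanning for longest run:
  Position 1 ('b'): continues run of 'b', length=2
  Position 2 ('c'): new char, reset run to 1
  Position 3 ('a'): new char, reset run to 1
  Position 4 ('a'): continues run of 'a', length=2
  Position 5 ('b'): new char, reset run to 1
  Position 6 ('b'): continues run of 'b', length=2
  Position 7 ('a'): new char, reset run to 1
  Position 8 ('a'): continues run of 'a', length=2
  Position 9 ('b'): new char, reset run to 1
  Position 10 ('a'): new char, reset run to 1
  Position 11 ('b'): new char, reset run to 1
  Position 12 ('a'): new char, reset run to 1
Longest run: 'b' with length 2

2


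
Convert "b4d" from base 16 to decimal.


Input: "b4d" in base 16
Positional expansion:
  Digit 'b' (value 11) x 16^2 = 2816
  Digit '4' (value 4) x 16^1 = 64
  Digit 'd' (value 13) x 16^0 = 13
Sum = 2893

2893


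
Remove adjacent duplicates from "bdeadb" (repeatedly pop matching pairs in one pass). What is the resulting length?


Input: bdeadb
Stack-based adjacent duplicate removal:
  Read 'b': push. Stack: b
  Read 'd': push. Stack: bd
  Read 'e': push. Stack: bde
  Read 'a': push. Stack: bdea
  Read 'd': push. Stack: bdead
  Read 'b': push. Stack: bdeadb
Final stack: "bdeadb" (length 6)

6


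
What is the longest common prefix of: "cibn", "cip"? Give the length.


Words: cibn, cip
  Position 0: all 'c' => match
  Position 1: all 'i' => match
  Position 2: ('b', 'p') => mismatch, stop
LCP = "ci" (length 2)

2


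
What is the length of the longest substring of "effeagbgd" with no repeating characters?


Input: "effeagbgd"
Sliding window (track last position of each char):
  Position 0 ('e'): window [0,0] length 1 -- new best
  Position 1 ('f'): window [0,1] length 2 -- new best
  Position 2 ('f'): repeat (last at 1), move window start to 2
  Position 2 ('f'): window [2,2] length 1
  Position 3 ('e'): window [2,3] length 2
  Position 4 ('a'): window [2,4] length 3 -- new best
  Position 5 ('g'): window [2,5] length 4 -- new best
  Position 6 ('b'): window [2,6] length 5 -- new best
  Position 7 ('g'): repeat (last at 5), move window start to 6
  Position 7 ('g'): window [6,7] length 2
  Position 8 ('d'): window [6,8] length 3
Longest substring with no repeats: "feagb" with length 5

5


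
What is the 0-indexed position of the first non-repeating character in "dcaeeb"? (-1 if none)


Input: dcaeeb
Character frequencies:
  'a': 1
  'b': 1
  'c': 1
  'd': 1
  'e': 2
Scanning left to right for freq == 1:
  Position 0 ('d'): unique! => answer = 0

0


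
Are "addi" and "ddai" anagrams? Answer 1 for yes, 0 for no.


Strings: "addi", "ddai"
Sorted first:  addi
Sorted second: addi
Sorted forms match => anagrams

1


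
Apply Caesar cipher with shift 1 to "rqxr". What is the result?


Caesar cipher: shift "rqxr" by 1
  'r' (pos 17) + 1 = pos 18 = 's'
  'q' (pos 16) + 1 = pos 17 = 'r'
  'x' (pos 23) + 1 = pos 24 = 'y'
  'r' (pos 17) + 1 = pos 18 = 's'
Result: srys

srys


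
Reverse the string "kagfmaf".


Input: kagfmaf
Reading characters right to left:
  Position 6: 'f'
  Position 5: 'a'
  Position 4: 'm'
  Position 3: 'f'
  Position 2: 'g'
  Position 1: 'a'
  Position 0: 'k'
Reversed: famfgak

famfgak


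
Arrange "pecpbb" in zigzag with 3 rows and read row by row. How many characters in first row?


Zigzag "pecpbb" into 3 rows:
Placing characters:
  'p' => row 0
  'e' => row 1
  'c' => row 2
  'p' => row 1
  'b' => row 0
  'b' => row 1
Rows:
  Row 0: "pb"
  Row 1: "epb"
  Row 2: "c"
First row length: 2

2


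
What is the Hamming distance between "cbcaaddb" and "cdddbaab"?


Comparing "cbcaaddb" and "cdddbaab" position by position:
  Position 0: 'c' vs 'c' => same
  Position 1: 'b' vs 'd' => differ
  Position 2: 'c' vs 'd' => differ
  Position 3: 'a' vs 'd' => differ
  Position 4: 'a' vs 'b' => differ
  Position 5: 'd' vs 'a' => differ
  Position 6: 'd' vs 'a' => differ
  Position 7: 'b' vs 'b' => same
Total differences (Hamming distance): 6

6


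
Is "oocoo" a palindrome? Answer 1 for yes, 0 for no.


Input: oocoo
Reversed: oocoo
  Compare pos 0 ('o') with pos 4 ('o'): match
  Compare pos 1 ('o') with pos 3 ('o'): match
Result: palindrome

1


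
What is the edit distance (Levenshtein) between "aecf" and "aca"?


Computing edit distance: "aecf" -> "aca"
DP table:
           a    c    a
      0    1    2    3
  a   1    0    1    2
  e   2    1    1    2
  c   3    2    1    2
  f   4    3    2    2
Edit distance = dp[4][3] = 2

2


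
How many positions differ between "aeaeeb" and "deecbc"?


Comparing "aeaeeb" and "deecbc" position by position:
  Position 0: 'a' vs 'd' => DIFFER
  Position 1: 'e' vs 'e' => same
  Position 2: 'a' vs 'e' => DIFFER
  Position 3: 'e' vs 'c' => DIFFER
  Position 4: 'e' vs 'b' => DIFFER
  Position 5: 'b' vs 'c' => DIFFER
Positions that differ: 5

5


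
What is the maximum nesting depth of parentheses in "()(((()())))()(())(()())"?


Input: "()(((()())))()(())(()())"
Tracking depth:
  Position 0 '(': depth becomes 1
  Position 1 ')': depth becomes 0
  Position 2 '(': depth becomes 1
  Position 3 '(': depth becomes 2
  Position 4 '(': depth becomes 3
  Position 5 '(': depth becomes 4
  Position 6 ')': depth becomes 3
  Position 7 '(': depth becomes 4
  Position 8 ')': depth becomes 3
  Position 9 ')': depth becomes 2
  Position 10 ')': depth becomes 1
  Position 11 ')': depth becomes 0
  Position 12 '(': depth becomes 1
  Position 13 ')': depth becomes 0
  Position 14 '(': depth becomes 1
  Position 15 '(': depth becomes 2
  Position 16 ')': depth becomes 1
  Position 17 ')': depth becomes 0
  Position 18 '(': depth becomes 1
  Position 19 '(': depth becomes 2
  Position 20 ')': depth becomes 1
  Position 21 '(': depth becomes 2
  Position 22 ')': depth becomes 1
  Position 23 ')': depth becomes 0
Maximum depth reached: 4

4


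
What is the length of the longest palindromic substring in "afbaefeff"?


Input: "afbaefeff"
Checking substrings for palindromes:
  [4:7] "efe" (len 3) => palindrome
  [5:8] "fef" (len 3) => palindrome
  [7:9] "ff" (len 2) => palindrome
Longest palindromic substring: "efe" with length 3

3


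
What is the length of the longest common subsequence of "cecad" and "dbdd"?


LCS of "cecad" and "dbdd"
DP table:
           d    b    d    d
      0    0    0    0    0
  c   0    0    0    0    0
  e   0    0    0    0    0
  c   0    0    0    0    0
  a   0    0    0    0    0
  d   0    1    1    1    1
LCS length = dp[5][4] = 1

1


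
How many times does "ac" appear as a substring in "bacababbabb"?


Searching for "ac" in "bacababbabb"
Scanning each position:
  Position 0: "ba" => no
  Position 1: "ac" => MATCH
  Position 2: "ca" => no
  Position 3: "ab" => no
  Position 4: "ba" => no
  Position 5: "ab" => no
  Position 6: "bb" => no
  Position 7: "ba" => no
  Position 8: "ab" => no
  Position 9: "bb" => no
Total occurrences: 1

1


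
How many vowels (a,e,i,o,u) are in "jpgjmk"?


Input: jpgjmk
Checking each character:
  'j' at position 0: consonant
  'p' at position 1: consonant
  'g' at position 2: consonant
  'j' at position 3: consonant
  'm' at position 4: consonant
  'k' at position 5: consonant
Total vowels: 0

0


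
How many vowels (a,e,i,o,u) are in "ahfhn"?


Input: ahfhn
Checking each character:
  'a' at position 0: vowel (running total: 1)
  'h' at position 1: consonant
  'f' at position 2: consonant
  'h' at position 3: consonant
  'n' at position 4: consonant
Total vowels: 1

1


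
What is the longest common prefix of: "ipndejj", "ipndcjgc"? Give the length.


Words: ipndejj, ipndcjgc
  Position 0: all 'i' => match
  Position 1: all 'p' => match
  Position 2: all 'n' => match
  Position 3: all 'd' => match
  Position 4: ('e', 'c') => mismatch, stop
LCP = "ipnd" (length 4)

4


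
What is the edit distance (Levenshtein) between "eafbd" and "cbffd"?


Computing edit distance: "eafbd" -> "cbffd"
DP table:
           c    b    f    f    d
      0    1    2    3    4    5
  e   1    1    2    3    4    5
  a   2    2    2    3    4    5
  f   3    3    3    2    3    4
  b   4    4    3    3    3    4
  d   5    5    4    4    4    3
Edit distance = dp[5][5] = 3

3


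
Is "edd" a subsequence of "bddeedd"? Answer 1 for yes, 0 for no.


Check if "edd" is a subsequence of "bddeedd"
Greedy scan:
  Position 0 ('b'): no match needed
  Position 1 ('d'): no match needed
  Position 2 ('d'): no match needed
  Position 3 ('e'): matches sub[0] = 'e'
  Position 4 ('e'): no match needed
  Position 5 ('d'): matches sub[1] = 'd'
  Position 6 ('d'): matches sub[2] = 'd'
All 3 characters matched => is a subsequence

1


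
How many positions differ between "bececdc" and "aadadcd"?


Comparing "bececdc" and "aadadcd" position by position:
  Position 0: 'b' vs 'a' => DIFFER
  Position 1: 'e' vs 'a' => DIFFER
  Position 2: 'c' vs 'd' => DIFFER
  Position 3: 'e' vs 'a' => DIFFER
  Position 4: 'c' vs 'd' => DIFFER
  Position 5: 'd' vs 'c' => DIFFER
  Position 6: 'c' vs 'd' => DIFFER
Positions that differ: 7

7


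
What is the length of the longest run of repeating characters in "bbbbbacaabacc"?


Input: "bbbbbacaabacc"
Scanning for longest run:
  Position 1 ('b'): continues run of 'b', length=2
  Position 2 ('b'): continues run of 'b', length=3
  Position 3 ('b'): continues run of 'b', length=4
  Position 4 ('b'): continues run of 'b', length=5
  Position 5 ('a'): new char, reset run to 1
  Position 6 ('c'): new char, reset run to 1
  Position 7 ('a'): new char, reset run to 1
  Position 8 ('a'): continues run of 'a', length=2
  Position 9 ('b'): new char, reset run to 1
  Position 10 ('a'): new char, reset run to 1
  Position 11 ('c'): new char, reset run to 1
  Position 12 ('c'): continues run of 'c', length=2
Longest run: 'b' with length 5

5


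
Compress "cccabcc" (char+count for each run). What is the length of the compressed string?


Input: cccabcc
Runs:
  'c' x 3 => "c3"
  'a' x 1 => "a1"
  'b' x 1 => "b1"
  'c' x 2 => "c2"
Compressed: "c3a1b1c2"
Compressed length: 8

8


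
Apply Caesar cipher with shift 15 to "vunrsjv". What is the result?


Caesar cipher: shift "vunrsjv" by 15
  'v' (pos 21) + 15 = pos 10 = 'k'
  'u' (pos 20) + 15 = pos 9 = 'j'
  'n' (pos 13) + 15 = pos 2 = 'c'
  'r' (pos 17) + 15 = pos 6 = 'g'
  's' (pos 18) + 15 = pos 7 = 'h'
  'j' (pos 9) + 15 = pos 24 = 'y'
  'v' (pos 21) + 15 = pos 10 = 'k'
Result: kjcghyk

kjcghyk


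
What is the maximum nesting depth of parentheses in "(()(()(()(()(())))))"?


Input: "(()(()(()(()(())))))"
Tracking depth:
  Position 0 '(': depth becomes 1
  Position 1 '(': depth becomes 2
  Position 2 ')': depth becomes 1
  Position 3 '(': depth becomes 2
  Position 4 '(': depth becomes 3
  Position 5 ')': depth becomes 2
  Position 6 '(': depth becomes 3
  Position 7 '(': depth becomes 4
  Position 8 ')': depth becomes 3
  Position 9 '(': depth becomes 4
  Position 10 '(': depth becomes 5
  Position 11 ')': depth becomes 4
  Position 12 '(': depth becomes 5
  Position 13 '(': depth becomes 6
  Position 14 ')': depth becomes 5
  Position 15 ')': depth becomes 4
  Position 16 ')': depth becomes 3
  Position 17 ')': depth becomes 2
  Position 18 ')': depth becomes 1
  Position 19 ')': depth becomes 0
Maximum depth reached: 6

6


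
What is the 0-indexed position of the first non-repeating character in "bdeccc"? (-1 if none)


Input: bdeccc
Character frequencies:
  'b': 1
  'c': 3
  'd': 1
  'e': 1
Scanning left to right for freq == 1:
  Position 0 ('b'): unique! => answer = 0

0


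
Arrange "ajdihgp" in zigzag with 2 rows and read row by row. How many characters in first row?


Zigzag "ajdihgp" into 2 rows:
Placing characters:
  'a' => row 0
  'j' => row 1
  'd' => row 0
  'i' => row 1
  'h' => row 0
  'g' => row 1
  'p' => row 0
Rows:
  Row 0: "adhp"
  Row 1: "jig"
First row length: 4

4


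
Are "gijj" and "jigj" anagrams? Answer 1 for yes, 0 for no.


Strings: "gijj", "jigj"
Sorted first:  gijj
Sorted second: gijj
Sorted forms match => anagrams

1


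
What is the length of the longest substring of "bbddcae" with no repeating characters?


Input: "bbddcae"
Sliding window (track last position of each char):
  Position 0 ('b'): window [0,0] length 1 -- new best
  Position 1 ('b'): repeat (last at 0), move window start to 1
  Position 1 ('b'): window [1,1] length 1
  Position 2 ('d'): window [1,2] length 2 -- new best
  Position 3 ('d'): repeat (last at 2), move window start to 3
  Position 3 ('d'): window [3,3] length 1
  Position 4 ('c'): window [3,4] length 2
  Position 5 ('a'): window [3,5] length 3 -- new best
  Position 6 ('e'): window [3,6] length 4 -- new best
Longest substring with no repeats: "dcae" with length 4

4


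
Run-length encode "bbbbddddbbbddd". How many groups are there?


Input: bbbbddddbbbddd
Scanning for consecutive runs:
  Group 1: 'b' x 4 (positions 0-3)
  Group 2: 'd' x 4 (positions 4-7)
  Group 3: 'b' x 3 (positions 8-10)
  Group 4: 'd' x 3 (positions 11-13)
Total groups: 4

4


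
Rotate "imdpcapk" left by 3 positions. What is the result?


Input: "imdpcapk", rotate left by 3
First 3 characters: "imd"
Remaining characters: "pcapk"
Concatenate remaining + first: "pcapk" + "imd" = "pcapkimd"

pcapkimd


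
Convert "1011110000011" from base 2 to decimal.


Input: "1011110000011" in base 2
Positional expansion:
  Digit '1' (value 1) x 2^12 = 4096
  Digit '0' (value 0) x 2^11 = 0
  Digit '1' (value 1) x 2^10 = 1024
  Digit '1' (value 1) x 2^9 = 512
  Digit '1' (value 1) x 2^8 = 256
  Digit '1' (value 1) x 2^7 = 128
  Digit '0' (value 0) x 2^6 = 0
  Digit '0' (value 0) x 2^5 = 0
  Digit '0' (value 0) x 2^4 = 0
  Digit '0' (value 0) x 2^3 = 0
  Digit '0' (value 0) x 2^2 = 0
  Digit '1' (value 1) x 2^1 = 2
  Digit '1' (value 1) x 2^0 = 1
Sum = 6019

6019


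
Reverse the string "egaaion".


Input: egaaion
Reading characters right to left:
  Position 6: 'n'
  Position 5: 'o'
  Position 4: 'i'
  Position 3: 'a'
  Position 2: 'a'
  Position 1: 'g'
  Position 0: 'e'
Reversed: noiaage

noiaage


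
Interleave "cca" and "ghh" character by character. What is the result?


Interleaving "cca" and "ghh":
  Position 0: 'c' from first, 'g' from second => "cg"
  Position 1: 'c' from first, 'h' from second => "ch"
  Position 2: 'a' from first, 'h' from second => "ah"
Result: cgchah

cgchah


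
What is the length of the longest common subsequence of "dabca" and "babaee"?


LCS of "dabca" and "babaee"
DP table:
           b    a    b    a    e    e
      0    0    0    0    0    0    0
  d   0    0    0    0    0    0    0
  a   0    0    1    1    1    1    1
  b   0    1    1    2    2    2    2
  c   0    1    1    2    2    2    2
  a   0    1    2    2    3    3    3
LCS length = dp[5][6] = 3

3


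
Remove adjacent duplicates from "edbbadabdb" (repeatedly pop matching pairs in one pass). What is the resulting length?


Input: edbbadabdb
Stack-based adjacent duplicate removal:
  Read 'e': push. Stack: e
  Read 'd': push. Stack: ed
  Read 'b': push. Stack: edb
  Read 'b': matches stack top 'b' => pop. Stack: ed
  Read 'a': push. Stack: eda
  Read 'd': push. Stack: edad
  Read 'a': push. Stack: edada
  Read 'b': push. Stack: edadab
  Read 'd': push. Stack: edadabd
  Read 'b': push. Stack: edadabdb
Final stack: "edadabdb" (length 8)

8


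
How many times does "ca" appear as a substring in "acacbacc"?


Searching for "ca" in "acacbacc"
Scanning each position:
  Position 0: "ac" => no
  Position 1: "ca" => MATCH
  Position 2: "ac" => no
  Position 3: "cb" => no
  Position 4: "ba" => no
  Position 5: "ac" => no
  Position 6: "cc" => no
Total occurrences: 1

1


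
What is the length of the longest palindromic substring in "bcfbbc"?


Input: "bcfbbc"
Checking substrings for palindromes:
  [3:5] "bb" (len 2) => palindrome
Longest palindromic substring: "bb" with length 2

2


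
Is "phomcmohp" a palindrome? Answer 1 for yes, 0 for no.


Input: phomcmohp
Reversed: phomcmohp
  Compare pos 0 ('p') with pos 8 ('p'): match
  Compare pos 1 ('h') with pos 7 ('h'): match
  Compare pos 2 ('o') with pos 6 ('o'): match
  Compare pos 3 ('m') with pos 5 ('m'): match
Result: palindrome

1


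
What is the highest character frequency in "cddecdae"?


Input: cddecdae
Character counts:
  'a': 1
  'c': 2
  'd': 3
  'e': 2
Maximum frequency: 3

3


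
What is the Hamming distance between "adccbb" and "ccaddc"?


Comparing "adccbb" and "ccaddc" position by position:
  Position 0: 'a' vs 'c' => differ
  Position 1: 'd' vs 'c' => differ
  Position 2: 'c' vs 'a' => differ
  Position 3: 'c' vs 'd' => differ
  Position 4: 'b' vs 'd' => differ
  Position 5: 'b' vs 'c' => differ
Total differences (Hamming distance): 6

6


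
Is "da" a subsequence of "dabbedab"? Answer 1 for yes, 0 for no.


Check if "da" is a subsequence of "dabbedab"
Greedy scan:
  Position 0 ('d'): matches sub[0] = 'd'
  Position 1 ('a'): matches sub[1] = 'a'
  Position 2 ('b'): no match needed
  Position 3 ('b'): no match needed
  Position 4 ('e'): no match needed
  Position 5 ('d'): no match needed
  Position 6 ('a'): no match needed
  Position 7 ('b'): no match needed
All 2 characters matched => is a subsequence

1


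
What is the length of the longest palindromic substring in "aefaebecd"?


Input: "aefaebecd"
Checking substrings for palindromes:
  [4:7] "ebe" (len 3) => palindrome
Longest palindromic substring: "ebe" with length 3

3


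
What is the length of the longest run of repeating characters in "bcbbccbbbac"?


Input: "bcbbccbbbac"
Scanning for longest run:
  Position 1 ('c'): new char, reset run to 1
  Position 2 ('b'): new char, reset run to 1
  Position 3 ('b'): continues run of 'b', length=2
  Position 4 ('c'): new char, reset run to 1
  Position 5 ('c'): continues run of 'c', length=2
  Position 6 ('b'): new char, reset run to 1
  Position 7 ('b'): continues run of 'b', length=2
  Position 8 ('b'): continues run of 'b', length=3
  Position 9 ('a'): new char, reset run to 1
  Position 10 ('c'): new char, reset run to 1
Longest run: 'b' with length 3

3


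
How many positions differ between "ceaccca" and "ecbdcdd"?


Comparing "ceaccca" and "ecbdcdd" position by position:
  Position 0: 'c' vs 'e' => DIFFER
  Position 1: 'e' vs 'c' => DIFFER
  Position 2: 'a' vs 'b' => DIFFER
  Position 3: 'c' vs 'd' => DIFFER
  Position 4: 'c' vs 'c' => same
  Position 5: 'c' vs 'd' => DIFFER
  Position 6: 'a' vs 'd' => DIFFER
Positions that differ: 6

6


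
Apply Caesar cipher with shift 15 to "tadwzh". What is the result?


Caesar cipher: shift "tadwzh" by 15
  't' (pos 19) + 15 = pos 8 = 'i'
  'a' (pos 0) + 15 = pos 15 = 'p'
  'd' (pos 3) + 15 = pos 18 = 's'
  'w' (pos 22) + 15 = pos 11 = 'l'
  'z' (pos 25) + 15 = pos 14 = 'o'
  'h' (pos 7) + 15 = pos 22 = 'w'
Result: ipslow

ipslow


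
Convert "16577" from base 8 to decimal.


Input: "16577" in base 8
Positional expansion:
  Digit '1' (value 1) x 8^4 = 4096
  Digit '6' (value 6) x 8^3 = 3072
  Digit '5' (value 5) x 8^2 = 320
  Digit '7' (value 7) x 8^1 = 56
  Digit '7' (value 7) x 8^0 = 7
Sum = 7551

7551


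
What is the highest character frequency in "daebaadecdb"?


Input: daebaadecdb
Character counts:
  'a': 3
  'b': 2
  'c': 1
  'd': 3
  'e': 2
Maximum frequency: 3

3


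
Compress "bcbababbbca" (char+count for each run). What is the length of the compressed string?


Input: bcbababbbca
Runs:
  'b' x 1 => "b1"
  'c' x 1 => "c1"
  'b' x 1 => "b1"
  'a' x 1 => "a1"
  'b' x 1 => "b1"
  'a' x 1 => "a1"
  'b' x 3 => "b3"
  'c' x 1 => "c1"
  'a' x 1 => "a1"
Compressed: "b1c1b1a1b1a1b3c1a1"
Compressed length: 18

18


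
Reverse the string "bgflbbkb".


Input: bgflbbkb
Reading characters right to left:
  Position 7: 'b'
  Position 6: 'k'
  Position 5: 'b'
  Position 4: 'b'
  Position 3: 'l'
  Position 2: 'f'
  Position 1: 'g'
  Position 0: 'b'
Reversed: bkbblfgb

bkbblfgb


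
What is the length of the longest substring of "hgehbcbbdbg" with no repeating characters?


Input: "hgehbcbbdbg"
Sliding window (track last position of each char):
  Position 0 ('h'): window [0,0] length 1 -- new best
  Position 1 ('g'): window [0,1] length 2 -- new best
  Position 2 ('e'): window [0,2] length 3 -- new best
  Position 3 ('h'): repeat (last at 0), move window start to 1
  Position 3 ('h'): window [1,3] length 3
  Position 4 ('b'): window [1,4] length 4 -- new best
  Position 5 ('c'): window [1,5] length 5 -- new best
  Position 6 ('b'): repeat (last at 4), move window start to 5
  Position 6 ('b'): window [5,6] length 2
  Position 7 ('b'): repeat (last at 6), move window start to 7
  Position 7 ('b'): window [7,7] length 1
  Position 8 ('d'): window [7,8] length 2
  Position 9 ('b'): repeat (last at 7), move window start to 8
  Position 9 ('b'): window [8,9] length 2
  Position 10 ('g'): window [8,10] length 3
Longest substring with no repeats: "gehbc" with length 5

5
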